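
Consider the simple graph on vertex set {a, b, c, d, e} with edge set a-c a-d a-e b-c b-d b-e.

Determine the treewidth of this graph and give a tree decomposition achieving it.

Treewidth 2.
One such decomposition:
Bags: B1 = {a, b, e}  B2 = {a, b, d}  B3 = {a, b, c}
Tree: B1–B2, B2–B3

Every bag has size at most 3, so the width is 3 − 1 = 2 and tw(G) ≤ 2. Since a–e–b–d–a is a cycle in G, G is not acyclic. Forests are exactly the graphs of treewidth ≤ 1, so tw(G) ≥ 2. Combining the bounds, tw(G) = 2.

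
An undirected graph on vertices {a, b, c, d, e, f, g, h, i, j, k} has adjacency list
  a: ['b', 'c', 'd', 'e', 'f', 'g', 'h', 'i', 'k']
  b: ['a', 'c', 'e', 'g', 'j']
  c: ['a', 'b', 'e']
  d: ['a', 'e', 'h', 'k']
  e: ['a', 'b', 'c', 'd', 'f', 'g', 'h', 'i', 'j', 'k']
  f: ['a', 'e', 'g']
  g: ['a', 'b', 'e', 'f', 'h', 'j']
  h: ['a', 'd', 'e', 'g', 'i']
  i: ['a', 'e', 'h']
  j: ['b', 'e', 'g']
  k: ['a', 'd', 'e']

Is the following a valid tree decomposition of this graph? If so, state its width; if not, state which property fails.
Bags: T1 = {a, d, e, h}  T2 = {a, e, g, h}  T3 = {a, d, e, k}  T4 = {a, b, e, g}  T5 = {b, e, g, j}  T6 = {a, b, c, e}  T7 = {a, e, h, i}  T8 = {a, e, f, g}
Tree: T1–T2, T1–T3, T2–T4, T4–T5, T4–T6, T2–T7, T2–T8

Yes; width 3.

Checking the three conditions: (i) the bags cover all of {a, b, c, d, e, f, g, h, i, j, k}; (ii) for each edge, some bag contains both endpoints; (iii) the bags containing any fixed vertex form a subtree. All hold, so the decomposition is valid with width 4 − 1 = 3.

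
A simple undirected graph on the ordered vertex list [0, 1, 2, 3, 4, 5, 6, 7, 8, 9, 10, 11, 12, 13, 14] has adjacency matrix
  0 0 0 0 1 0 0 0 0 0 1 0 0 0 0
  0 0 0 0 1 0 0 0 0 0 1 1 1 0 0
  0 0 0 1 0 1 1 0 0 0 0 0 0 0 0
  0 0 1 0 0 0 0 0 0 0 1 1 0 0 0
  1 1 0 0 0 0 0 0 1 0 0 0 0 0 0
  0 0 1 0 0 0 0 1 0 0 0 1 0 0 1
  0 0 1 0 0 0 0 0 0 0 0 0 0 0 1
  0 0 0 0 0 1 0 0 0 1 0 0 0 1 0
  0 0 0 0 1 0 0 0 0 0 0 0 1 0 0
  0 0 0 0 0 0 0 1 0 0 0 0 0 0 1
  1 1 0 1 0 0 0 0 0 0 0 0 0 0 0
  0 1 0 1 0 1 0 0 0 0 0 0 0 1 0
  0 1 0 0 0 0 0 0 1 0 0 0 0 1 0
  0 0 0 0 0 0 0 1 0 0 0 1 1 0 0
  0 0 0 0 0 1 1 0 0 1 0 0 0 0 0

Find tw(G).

3

A width-3 tree decomposition is:
Bags: B1 = {6, 7, 9, 14}  B2 = {5, 6, 7, 14}  B3 = {2, 5, 6, 7}  B4 = {2, 5, 7, 13}  B5 = {2, 5, 11, 13}  B6 = {2, 3, 11, 13}  B7 = {3, 11, 12, 13}  B8 = {1, 3, 11, 12}  B9 = {1, 3, 10, 12}  B10 = {1, 8, 10, 12}  B11 = {1, 4, 8, 10}  B12 = {0, 4, 8, 10}
Tree: B1–B2, B2–B3, B3–B4, B4–B5, B5–B6, B6–B7, B7–B8, B8–B9, B9–B10, B10–B11, B11–B12
Every bag has size at most 4, so the width is 4 − 1 = 3 and tw(G) ≤ 3. For the lower bound: the 4 vertex sets {6,9,14}, {7}, {5}, {2,3,11,13} are disjoint, each induces a connected subgraph, and every pair is joined by at least one edge of G. Contracting each set to a single vertex therefore yields K_{4} as a minor, and since treewidth is minor-monotone, tw(G) ≥ tw(K_{4}) = 3. Combining the bounds, tw(G) = 3.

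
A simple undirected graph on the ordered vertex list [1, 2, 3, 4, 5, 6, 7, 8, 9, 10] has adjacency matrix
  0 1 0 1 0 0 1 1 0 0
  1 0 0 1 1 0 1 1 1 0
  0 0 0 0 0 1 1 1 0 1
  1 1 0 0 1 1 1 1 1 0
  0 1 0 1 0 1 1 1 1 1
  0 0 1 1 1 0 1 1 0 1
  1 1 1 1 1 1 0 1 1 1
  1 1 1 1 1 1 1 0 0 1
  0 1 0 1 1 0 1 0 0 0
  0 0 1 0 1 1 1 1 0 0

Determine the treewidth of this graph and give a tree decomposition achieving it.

Treewidth 4.
Bags: B1 = {2, 4, 5, 7, 8}  B2 = {4, 5, 6, 7, 8}  B3 = {2, 4, 5, 7, 9}  B4 = {1, 2, 4, 7, 8}  B5 = {5, 6, 7, 8, 10}  B6 = {3, 6, 7, 8, 10}
Tree: B1–B2, B1–B3, B1–B4, B2–B5, B5–B6

Each bag holds 5 vertices, so the decomposition has width 4, which upper-bounds the treewidth. For the lower bound, the 5 vertices {3, 6, 7, 8, 10} are pairwise adjacent, and any tree decomposition puts a clique entirely inside one bag — forcing width ≥ 4. Therefore the treewidth is 4.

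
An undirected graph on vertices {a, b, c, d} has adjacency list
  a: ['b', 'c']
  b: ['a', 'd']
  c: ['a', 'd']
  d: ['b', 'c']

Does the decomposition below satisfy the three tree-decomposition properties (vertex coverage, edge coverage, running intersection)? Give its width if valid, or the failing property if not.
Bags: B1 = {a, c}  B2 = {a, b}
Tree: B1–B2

No — vertex d appears in no bag.

A tree decomposition must satisfy three properties: every vertex lies in some bag; for every edge, both endpoints lie together in some bag; and for every vertex, the bags containing it form a connected subtree. Here vertex d appears in no bag, so the decomposition is invalid.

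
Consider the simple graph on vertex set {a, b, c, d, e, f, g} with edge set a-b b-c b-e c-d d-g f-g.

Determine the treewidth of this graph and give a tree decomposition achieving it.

Treewidth 1.
One such decomposition:
Bags: B1 = {b, c}  B2 = {c, d}  B3 = {b, e}  B4 = {a, b}  B5 = {d, g}  B6 = {f, g}
Tree: B1–B2, B1–B3, B3–B4, B2–B5, B5–B6

The largest bag has 2 vertices, giving width 1; this decomposition certifies tw(G) ≤ 1. G has an edge, so its treewidth is at least 1. The upper and lower bounds meet at 1, so that is the treewidth.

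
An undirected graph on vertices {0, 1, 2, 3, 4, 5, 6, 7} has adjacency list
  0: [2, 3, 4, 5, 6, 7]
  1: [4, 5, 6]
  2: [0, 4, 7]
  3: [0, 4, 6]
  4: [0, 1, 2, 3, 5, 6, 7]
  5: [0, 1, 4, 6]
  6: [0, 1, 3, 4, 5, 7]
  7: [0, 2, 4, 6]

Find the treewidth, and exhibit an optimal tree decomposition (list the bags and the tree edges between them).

Every bag has size at most 4, so the width is 4 − 1 = 3 and tw(G) ≤ 3. For the lower bound, the 4 vertices {0, 2, 4, 7} are pairwise adjacent, and any tree decomposition puts a clique entirely inside one bag — forcing width ≥ 3. Combining the bounds, tw(G) = 3.

Treewidth 3.
Bags: B1 = {0, 4, 6, 7}  B2 = {0, 2, 4, 7}  B3 = {0, 3, 4, 6}  B4 = {0, 4, 5, 6}  B5 = {1, 4, 5, 6}
Tree: B1–B2, B1–B3, B3–B4, B4–B5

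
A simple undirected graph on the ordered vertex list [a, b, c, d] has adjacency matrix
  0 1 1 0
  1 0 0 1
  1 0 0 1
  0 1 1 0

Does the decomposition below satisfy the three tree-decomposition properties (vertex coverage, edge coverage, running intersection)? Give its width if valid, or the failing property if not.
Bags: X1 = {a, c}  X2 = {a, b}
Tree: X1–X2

No — vertex d appears in no bag.

A tree decomposition must satisfy three properties: every vertex lies in some bag; for every edge, both endpoints lie together in some bag; and for every vertex, the bags containing it form a connected subtree. Here vertex d appears in no bag, so the decomposition is invalid.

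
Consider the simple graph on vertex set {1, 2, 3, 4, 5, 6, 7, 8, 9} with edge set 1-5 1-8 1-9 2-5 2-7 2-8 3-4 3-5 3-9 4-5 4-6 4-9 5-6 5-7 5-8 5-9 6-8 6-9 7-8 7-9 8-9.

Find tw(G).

3

A width-3 tree decomposition is:
Bags: B1 = {5, 7, 8, 9}  B2 = {5, 6, 8, 9}  B3 = {4, 5, 6, 9}  B4 = {1, 5, 8, 9}  B5 = {3, 4, 5, 9}  B6 = {2, 5, 7, 8}
Tree: B1–B2, B2–B3, B2–B4, B3–B5, B1–B6
Every bag has size at most 4, so the width is 4 − 1 = 3 and tw(G) ≤ 3. For the lower bound, the 4 vertices {1, 5, 8, 9} are pairwise adjacent, and any tree decomposition puts a clique entirely inside one bag — forcing width ≥ 3. Therefore the treewidth is 3.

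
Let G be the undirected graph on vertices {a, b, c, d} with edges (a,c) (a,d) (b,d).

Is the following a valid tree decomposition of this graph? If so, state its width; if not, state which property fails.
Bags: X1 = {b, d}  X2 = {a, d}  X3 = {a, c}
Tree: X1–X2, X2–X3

Yes; width 1.

Every vertex of G appears in some bag (union = {a, b, c, d}); every edge is covered by a bag; and for each vertex v the set of bags containing v is connected in the bag tree. The decomposition is therefore valid. The largest bag has 2 vertices, so the width is 1.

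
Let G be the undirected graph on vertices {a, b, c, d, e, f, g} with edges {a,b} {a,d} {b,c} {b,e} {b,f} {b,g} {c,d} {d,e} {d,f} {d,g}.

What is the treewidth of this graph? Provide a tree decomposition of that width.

The largest bag has 3 vertices, giving width 2; this decomposition certifies tw(G) ≤ 2. For the lower bound, G contains the cycle d–c–b–f–d, so G is not a forest; only forests have treewidth ≤ 1, hence tw(G) ≥ 2. Therefore the treewidth is 2.

Treewidth 2.
One such decomposition:
Bags: B1 = {b, c, d}  B2 = {b, d, f}  B3 = {b, d, g}  B4 = {b, d, e}  B5 = {a, b, d}
Tree: B1–B2, B2–B3, B3–B4, B4–B5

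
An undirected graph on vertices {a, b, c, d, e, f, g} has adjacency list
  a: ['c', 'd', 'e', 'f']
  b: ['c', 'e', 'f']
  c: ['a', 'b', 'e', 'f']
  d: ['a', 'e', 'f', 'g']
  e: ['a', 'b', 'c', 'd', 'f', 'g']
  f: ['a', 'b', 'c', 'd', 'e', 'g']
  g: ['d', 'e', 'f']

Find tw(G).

3

A width-3 tree decomposition is:
Bags: B1 = {a, c, e, f}  B2 = {a, d, e, f}  B3 = {b, c, e, f}  B4 = {d, e, f, g}
Tree: B1–B2, B1–B3, B2–B4
Every bag has size at most 4, so the width is 4 − 1 = 3 and tw(G) ≤ 3. On the other hand G contains the 4-clique {d, e, f, g}. A clique must lie in a single bag of any decomposition, so no decomposition can have width below 3. The upper and lower bounds meet at 3, so that is the treewidth.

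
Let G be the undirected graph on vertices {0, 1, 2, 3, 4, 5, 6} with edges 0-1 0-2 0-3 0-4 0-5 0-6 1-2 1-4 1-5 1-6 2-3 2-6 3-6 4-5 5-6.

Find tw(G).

A width-3 tree decomposition is:
Bags: B1 = {0, 1, 5, 6}  B2 = {0, 1, 4, 5}  B3 = {0, 1, 2, 6}  B4 = {0, 2, 3, 6}
Tree: B1–B2, B1–B3, B3–B4
Each bag holds 4 vertices, so the decomposition has width 3, which upper-bounds the treewidth. On the other hand G contains the 4-clique {0, 1, 2, 6}. A clique must lie in a single bag of any decomposition, so no decomposition can have width below 3. Hence tw(G) = 3 exactly.

3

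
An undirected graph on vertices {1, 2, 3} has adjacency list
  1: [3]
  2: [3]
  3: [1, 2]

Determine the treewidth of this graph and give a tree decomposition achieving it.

Treewidth 1.
One such decomposition:
Bags: B1 = {1, 3}  B2 = {2, 3}
Tree: B1–B2

The largest bag has 2 vertices, giving width 1; this decomposition certifies tw(G) ≤ 1. Since G has at least one edge (e.g. 3–1), it is not an edgeless graph, so tw(G) ≥ 1. Therefore the treewidth is 1.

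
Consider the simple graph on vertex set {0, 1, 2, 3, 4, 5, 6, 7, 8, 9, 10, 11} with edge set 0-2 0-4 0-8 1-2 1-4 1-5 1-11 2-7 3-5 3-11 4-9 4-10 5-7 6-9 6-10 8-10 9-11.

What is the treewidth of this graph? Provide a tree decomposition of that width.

The largest bag has 4 vertices, giving width 3; this decomposition certifies tw(G) ≤ 3. For the lower bound: the 4 vertex sets {3,5,7}, {11}, {1}, {0,2,4,9} are disjoint, each induces a connected subgraph, and every pair is joined by at least one edge of G. Contracting each set to a single vertex therefore yields K_{4} as a minor, and since treewidth is minor-monotone, tw(G) ≥ tw(K_{4}) = 3. Combining the bounds, tw(G) = 3.

Treewidth 3.
Bags: B1 = {3, 5, 7, 11}  B2 = {1, 5, 7, 11}  B3 = {1, 2, 7, 11}  B4 = {1, 2, 9, 11}  B5 = {1, 2, 4, 9}  B6 = {0, 2, 4, 9}  B7 = {0, 4, 6, 9}  B8 = {0, 4, 6, 10}  B9 = {0, 6, 8, 10}
Tree: B1–B2, B2–B3, B3–B4, B4–B5, B5–B6, B6–B7, B7–B8, B8–B9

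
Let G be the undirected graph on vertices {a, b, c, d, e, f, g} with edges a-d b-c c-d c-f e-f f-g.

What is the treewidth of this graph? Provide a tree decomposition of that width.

Treewidth 1.
One optimal decomposition is:
Bags: B1 = {c, f}  B2 = {c, d}  B3 = {b, c}  B4 = {a, d}  B5 = {f, g}  B6 = {e, f}
Tree: B1–B2, B1–B3, B2–B4, B1–B5, B5–B6

The largest bag has 2 vertices, giving width 1; this decomposition certifies tw(G) ≤ 1. Any graph with an edge has treewidth ≥ 1, and G has the edge f–c. Hence tw(G) = 1 exactly.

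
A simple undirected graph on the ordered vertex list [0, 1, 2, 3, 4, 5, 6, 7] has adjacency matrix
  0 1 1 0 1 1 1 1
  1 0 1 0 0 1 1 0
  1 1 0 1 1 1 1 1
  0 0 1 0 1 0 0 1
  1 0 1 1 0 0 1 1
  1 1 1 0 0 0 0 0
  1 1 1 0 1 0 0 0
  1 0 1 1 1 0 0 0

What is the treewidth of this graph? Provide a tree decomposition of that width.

Treewidth 3.
One such decomposition:
Bags: B1 = {0, 2, 4, 7}  B2 = {2, 3, 4, 7}  B3 = {0, 2, 4, 6}  B4 = {0, 1, 2, 6}  B5 = {0, 1, 2, 5}
Tree: B1–B2, B1–B3, B3–B4, B4–B5

The largest bag has 4 vertices, giving width 3; this decomposition certifies tw(G) ≤ 3. On the other hand G contains the 4-clique {0, 1, 2, 5}. A clique must lie in a single bag of any decomposition, so no decomposition can have width below 3. Therefore the treewidth is 3.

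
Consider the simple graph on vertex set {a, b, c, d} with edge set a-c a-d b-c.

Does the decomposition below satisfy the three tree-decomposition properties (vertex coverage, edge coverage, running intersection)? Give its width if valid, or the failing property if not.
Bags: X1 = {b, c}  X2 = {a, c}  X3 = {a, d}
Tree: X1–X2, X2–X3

Every vertex of G appears in some bag (union = {a, b, c, d}); every edge is covered by a bag; and for each vertex v the set of bags containing v is connected in the bag tree. The decomposition is therefore valid. The largest bag has 2 vertices, so the width is 1.

Yes; width 1.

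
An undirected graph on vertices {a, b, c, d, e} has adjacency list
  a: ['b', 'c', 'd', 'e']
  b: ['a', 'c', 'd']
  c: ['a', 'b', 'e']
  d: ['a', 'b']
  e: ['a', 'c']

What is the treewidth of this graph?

2

A width-2 tree decomposition is:
Bags: B1 = {a, b, d}  B2 = {a, b, c}  B3 = {a, c, e}
Tree: B1–B2, B2–B3
Each bag holds 3 vertices, so the decomposition has width 2, which upper-bounds the treewidth. On the other hand G contains the 3-clique {a, b, d}. A clique must lie in a single bag of any decomposition, so no decomposition can have width below 2. The upper and lower bounds meet at 2, so that is the treewidth.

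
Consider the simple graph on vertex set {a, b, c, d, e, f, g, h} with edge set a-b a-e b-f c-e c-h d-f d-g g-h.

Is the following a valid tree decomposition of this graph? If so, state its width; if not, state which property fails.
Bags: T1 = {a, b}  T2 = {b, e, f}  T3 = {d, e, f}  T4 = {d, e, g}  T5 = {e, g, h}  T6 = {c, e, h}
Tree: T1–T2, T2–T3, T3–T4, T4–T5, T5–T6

A tree decomposition must satisfy three properties: every vertex lies in some bag; for every edge, both endpoints lie together in some bag; and for every vertex, the bags containing it form a connected subtree. Here edge (e,a) lies in no bag, so the decomposition is invalid.

No — edge (e,a) lies in no bag.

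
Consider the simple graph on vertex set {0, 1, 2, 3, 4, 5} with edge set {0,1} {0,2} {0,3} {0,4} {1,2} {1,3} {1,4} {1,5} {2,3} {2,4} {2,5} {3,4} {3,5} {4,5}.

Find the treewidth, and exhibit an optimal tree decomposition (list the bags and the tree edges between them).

Treewidth 4.
One such decomposition:
Bags: B1 = {1, 2, 3, 4, 5}  B2 = {0, 1, 2, 3, 4}
Tree: B1–B2

Every bag has size at most 5, so the width is 5 − 1 = 4 and tw(G) ≤ 4. For the lower bound, the 5 vertices {0, 1, 2, 3, 4} are pairwise adjacent, and any tree decomposition puts a clique entirely inside one bag — forcing width ≥ 4. Combining the bounds, tw(G) = 4.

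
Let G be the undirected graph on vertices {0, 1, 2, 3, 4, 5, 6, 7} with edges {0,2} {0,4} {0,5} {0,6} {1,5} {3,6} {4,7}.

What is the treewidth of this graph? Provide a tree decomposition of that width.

Treewidth 1.
Bags: B1 = {0, 4}  B2 = {4, 7}  B3 = {0, 5}  B4 = {0, 6}  B5 = {1, 5}  B6 = {3, 6}  B7 = {0, 2}
Tree: B1–B2, B1–B3, B1–B4, B3–B5, B4–B6, B3–B7

Each bag holds 2 vertices, so the decomposition has width 1, which upper-bounds the treewidth. G has an edge, so its treewidth is at least 1. Combining the bounds, tw(G) = 1.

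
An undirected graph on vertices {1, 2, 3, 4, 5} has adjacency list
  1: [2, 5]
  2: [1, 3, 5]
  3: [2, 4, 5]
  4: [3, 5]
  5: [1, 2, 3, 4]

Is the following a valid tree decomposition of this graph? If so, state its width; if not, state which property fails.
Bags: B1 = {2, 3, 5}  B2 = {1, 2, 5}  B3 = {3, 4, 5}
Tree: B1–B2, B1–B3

Every vertex of G appears in some bag (union = {1, 2, 3, 4, 5}); every edge is covered by a bag; and for each vertex v the set of bags containing v is connected in the bag tree. The decomposition is therefore valid. The largest bag has 3 vertices, so the width is 2.

Yes; width 2.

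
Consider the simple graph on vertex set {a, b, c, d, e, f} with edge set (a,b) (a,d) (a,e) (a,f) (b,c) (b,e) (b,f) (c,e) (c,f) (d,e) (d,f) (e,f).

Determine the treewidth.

3

A width-3 tree decomposition is:
Bags: B1 = {b, c, e, f}  B2 = {a, b, e, f}  B3 = {a, d, e, f}
Tree: B1–B2, B2–B3
The largest bag has 4 vertices, giving width 3; this decomposition certifies tw(G) ≤ 3. For the lower bound, the 4 vertices {b, c, e, f} are pairwise adjacent, and any tree decomposition puts a clique entirely inside one bag — forcing width ≥ 3. The upper and lower bounds meet at 3, so that is the treewidth.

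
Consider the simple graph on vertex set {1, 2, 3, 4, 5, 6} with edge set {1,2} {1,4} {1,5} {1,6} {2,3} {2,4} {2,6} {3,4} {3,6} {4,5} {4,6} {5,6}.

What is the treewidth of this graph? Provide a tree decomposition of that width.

Treewidth 3.
Bags: B1 = {1, 4, 5, 6}  B2 = {1, 2, 4, 6}  B3 = {2, 3, 4, 6}
Tree: B1–B2, B2–B3

Every bag has size at most 4, so the width is 4 − 1 = 3 and tw(G) ≤ 3. Conversely, {1, 2, 4, 6} is a clique of size 4, and the vertices of any clique must share a bag in every tree decomposition; so some bag has ≥ 4 vertices and tw(G) ≥ 3. Therefore the treewidth is 3.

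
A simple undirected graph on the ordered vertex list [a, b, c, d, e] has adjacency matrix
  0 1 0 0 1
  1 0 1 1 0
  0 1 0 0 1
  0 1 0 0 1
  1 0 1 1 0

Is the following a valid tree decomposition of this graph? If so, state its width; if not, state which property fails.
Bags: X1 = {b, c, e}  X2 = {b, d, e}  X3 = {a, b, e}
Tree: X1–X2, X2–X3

Every vertex of G appears in some bag (union = {a, b, c, d, e}); every edge is covered by a bag; and for each vertex v the set of bags containing v is connected in the bag tree. The decomposition is therefore valid. The largest bag has 3 vertices, so the width is 2.

Yes; width 2.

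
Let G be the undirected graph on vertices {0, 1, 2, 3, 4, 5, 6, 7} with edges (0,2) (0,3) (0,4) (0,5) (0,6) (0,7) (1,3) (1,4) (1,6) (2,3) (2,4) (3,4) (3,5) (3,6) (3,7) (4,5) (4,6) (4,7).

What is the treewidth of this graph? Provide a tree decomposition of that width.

Treewidth 3.
One optimal decomposition is:
Bags: B1 = {0, 3, 4, 7}  B2 = {0, 3, 4, 6}  B3 = {0, 3, 4, 5}  B4 = {0, 2, 3, 4}  B5 = {1, 3, 4, 6}
Tree: B1–B2, B1–B3, B2–B4, B2–B5

Every bag has size at most 4, so the width is 4 − 1 = 3 and tw(G) ≤ 3. On the other hand G contains the 4-clique {0, 2, 3, 4}. A clique must lie in a single bag of any decomposition, so no decomposition can have width below 3. Therefore the treewidth is 3.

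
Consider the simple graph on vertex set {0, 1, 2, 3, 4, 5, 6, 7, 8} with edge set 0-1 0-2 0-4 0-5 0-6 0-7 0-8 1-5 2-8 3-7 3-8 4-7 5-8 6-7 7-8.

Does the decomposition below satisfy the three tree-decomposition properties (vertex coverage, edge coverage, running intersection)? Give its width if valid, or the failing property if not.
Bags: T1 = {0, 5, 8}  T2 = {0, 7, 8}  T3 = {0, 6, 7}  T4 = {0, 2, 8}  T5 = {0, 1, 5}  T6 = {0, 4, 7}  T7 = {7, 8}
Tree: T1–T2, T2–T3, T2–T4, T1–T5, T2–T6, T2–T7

No — vertex 3 appears in no bag.

A tree decomposition must satisfy three properties: every vertex lies in some bag; for every edge, both endpoints lie together in some bag; and for every vertex, the bags containing it form a connected subtree. Here vertex 3 appears in no bag, so the decomposition is invalid.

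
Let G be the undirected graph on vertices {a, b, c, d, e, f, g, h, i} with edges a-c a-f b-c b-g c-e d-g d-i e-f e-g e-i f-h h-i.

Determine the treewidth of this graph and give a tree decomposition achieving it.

Treewidth 3.
One optimal decomposition is:
Bags: B1 = {d, f, h, i}  B2 = {d, e, f, i}  B3 = {d, e, f, g}  B4 = {a, e, f, g}  B5 = {a, c, e, g}  B6 = {a, b, c, g}
Tree: B1–B2, B2–B3, B3–B4, B4–B5, B5–B6

The largest bag has 4 vertices, giving width 3; this decomposition certifies tw(G) ≤ 3. For the lower bound: the 4 vertex sets {d,h,i}, {f}, {e}, {a,b,c,g} are disjoint, each induces a connected subgraph, and every pair is joined by at least one edge of G. Contracting each set to a single vertex therefore yields K_{4} as a minor, and since treewidth is minor-monotone, tw(G) ≥ tw(K_{4}) = 3. Combining the bounds, tw(G) = 3.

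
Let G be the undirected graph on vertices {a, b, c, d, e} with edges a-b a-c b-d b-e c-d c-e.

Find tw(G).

2

A width-2 tree decomposition is:
Bags: B1 = {b, c, e}  B2 = {b, c, d}  B3 = {a, b, c}
Tree: B1–B2, B2–B3
Each bag holds 3 vertices, so the decomposition has width 2, which upper-bounds the treewidth. Since b–e–c–d–b is a cycle in G, G is not acyclic. Forests are exactly the graphs of treewidth ≤ 1, so tw(G) ≥ 2. Combining the bounds, tw(G) = 2.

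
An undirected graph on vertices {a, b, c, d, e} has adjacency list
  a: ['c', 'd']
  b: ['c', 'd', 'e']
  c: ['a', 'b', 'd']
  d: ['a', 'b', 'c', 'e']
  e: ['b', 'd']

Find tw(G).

2

A width-2 tree decomposition is:
Bags: B1 = {a, c, d}  B2 = {b, c, d}  B3 = {b, d, e}
Tree: B1–B2, B2–B3
Each bag holds 3 vertices, so the decomposition has width 2, which upper-bounds the treewidth. Conversely, {b, d, e} is a clique of size 3, and the vertices of any clique must share a bag in every tree decomposition; so some bag has ≥ 3 vertices and tw(G) ≥ 2. Hence tw(G) = 2 exactly.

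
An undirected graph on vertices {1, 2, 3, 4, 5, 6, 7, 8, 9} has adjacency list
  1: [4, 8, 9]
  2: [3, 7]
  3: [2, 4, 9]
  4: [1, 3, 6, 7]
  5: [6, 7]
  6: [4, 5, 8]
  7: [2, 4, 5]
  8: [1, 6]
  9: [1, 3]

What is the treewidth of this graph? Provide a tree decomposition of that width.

Every bag has size at most 4, so the width is 4 − 1 = 3 and tw(G) ≤ 3. For the lower bound: the 4 vertex sets {2,5,7}, {3}, {4}, {1,6,8,9} are disjoint, each induces a connected subgraph, and every pair is joined by at least one edge of G. Contracting each set to a single vertex therefore yields K_{4} as a minor, and since treewidth is minor-monotone, tw(G) ≥ tw(K_{4}) = 3. Hence tw(G) = 3 exactly.

Treewidth 3.
Bags: B1 = {2, 3, 5, 7}  B2 = {3, 4, 5, 7}  B3 = {3, 4, 5, 6}  B4 = {3, 4, 6, 9}  B5 = {1, 4, 6, 9}  B6 = {1, 6, 8, 9}
Tree: B1–B2, B2–B3, B3–B4, B4–B5, B5–B6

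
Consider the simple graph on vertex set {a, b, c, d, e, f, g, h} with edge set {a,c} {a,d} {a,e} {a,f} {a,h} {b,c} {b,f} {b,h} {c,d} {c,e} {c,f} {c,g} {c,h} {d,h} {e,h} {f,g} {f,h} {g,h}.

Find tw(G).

A width-3 tree decomposition is:
Bags: B1 = {a, c, e, h}  B2 = {a, c, f, h}  B3 = {c, f, g, h}  B4 = {a, c, d, h}  B5 = {b, c, f, h}
Tree: B1–B2, B2–B3, B1–B4, B2–B5
Each bag holds 4 vertices, so the decomposition has width 3, which upper-bounds the treewidth. For the lower bound, the 4 vertices {a, c, d, h} are pairwise adjacent, and any tree decomposition puts a clique entirely inside one bag — forcing width ≥ 3. The upper and lower bounds meet at 3, so that is the treewidth.

3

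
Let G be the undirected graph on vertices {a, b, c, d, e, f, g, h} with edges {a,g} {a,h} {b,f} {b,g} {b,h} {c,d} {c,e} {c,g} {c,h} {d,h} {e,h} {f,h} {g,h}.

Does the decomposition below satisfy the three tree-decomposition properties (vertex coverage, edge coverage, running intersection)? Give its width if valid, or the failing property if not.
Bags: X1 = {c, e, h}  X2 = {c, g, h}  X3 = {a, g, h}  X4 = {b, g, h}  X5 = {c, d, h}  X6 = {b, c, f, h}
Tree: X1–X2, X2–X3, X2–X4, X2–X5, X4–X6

A tree decomposition must satisfy three properties: every vertex lies in some bag; for every edge, both endpoints lie together in some bag; and for every vertex, the bags containing it form a connected subtree. Here bags containing vertex c are not connected in the tree, so the decomposition is invalid.

No — bags containing vertex c are not connected in the tree.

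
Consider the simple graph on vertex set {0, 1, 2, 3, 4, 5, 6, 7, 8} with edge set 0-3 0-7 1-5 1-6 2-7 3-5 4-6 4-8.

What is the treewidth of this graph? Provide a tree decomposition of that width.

Treewidth 1.
One optimal decomposition is:
Bags: B1 = {4, 8}  B2 = {4, 6}  B3 = {1, 6}  B4 = {1, 5}  B5 = {3, 5}  B6 = {0, 3}  B7 = {0, 7}  B8 = {2, 7}
Tree: B1–B2, B2–B3, B3–B4, B4–B5, B5–B6, B6–B7, B7–B8

The largest bag has 2 vertices, giving width 1; this decomposition certifies tw(G) ≤ 1. Any graph with an edge has treewidth ≥ 1, and G has the edge 8–4. Combining the bounds, tw(G) = 1.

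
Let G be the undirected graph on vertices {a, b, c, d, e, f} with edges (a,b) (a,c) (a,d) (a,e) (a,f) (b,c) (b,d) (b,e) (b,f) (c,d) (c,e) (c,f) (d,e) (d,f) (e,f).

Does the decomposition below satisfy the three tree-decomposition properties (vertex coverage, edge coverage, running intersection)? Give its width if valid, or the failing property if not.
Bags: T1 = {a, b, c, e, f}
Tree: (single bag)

No — vertex d appears in no bag.

A tree decomposition must satisfy three properties: every vertex lies in some bag; for every edge, both endpoints lie together in some bag; and for every vertex, the bags containing it form a connected subtree. Here vertex d appears in no bag, so the decomposition is invalid.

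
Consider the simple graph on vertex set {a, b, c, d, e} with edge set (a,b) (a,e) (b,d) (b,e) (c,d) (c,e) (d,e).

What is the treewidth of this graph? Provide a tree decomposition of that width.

Every bag has size at most 3, so the width is 3 − 1 = 2 and tw(G) ≤ 2. On the other hand G contains the 3-clique {c, d, e}. A clique must lie in a single bag of any decomposition, so no decomposition can have width below 2. Hence tw(G) = 2 exactly.

Treewidth 2.
One such decomposition:
Bags: B1 = {b, d, e}  B2 = {a, b, e}  B3 = {c, d, e}
Tree: B1–B2, B1–B3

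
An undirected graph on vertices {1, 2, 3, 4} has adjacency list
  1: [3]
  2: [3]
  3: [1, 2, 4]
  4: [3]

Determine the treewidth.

1

A width-1 tree decomposition is:
Bags: B1 = {2, 3}  B2 = {3, 4}  B3 = {1, 3}
Tree: B1–B2, B1–B3
Every bag has size at most 2, so the width is 2 − 1 = 1 and tw(G) ≤ 1. G has an edge, so its treewidth is at least 1. The upper and lower bounds meet at 1, so that is the treewidth.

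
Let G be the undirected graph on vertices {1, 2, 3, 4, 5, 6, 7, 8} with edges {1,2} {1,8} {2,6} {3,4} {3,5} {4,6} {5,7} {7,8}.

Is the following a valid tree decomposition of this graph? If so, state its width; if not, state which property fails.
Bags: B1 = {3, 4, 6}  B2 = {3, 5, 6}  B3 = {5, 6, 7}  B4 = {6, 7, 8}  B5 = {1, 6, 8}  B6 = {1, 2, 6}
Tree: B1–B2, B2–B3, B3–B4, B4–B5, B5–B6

Yes; width 2.

Vertex coverage: the bags together contain {1, 2, 3, 4, 5, 6, 7, 8}, the full vertex set. Edge coverage: each edge of G has both endpoints in at least one bag. Running intersection: for every vertex, the bags containing it form a connected subtree. All three properties hold, so this is a valid tree decomposition of width max|bag| − 1 = 2, and hence tw(G) ≤ 2.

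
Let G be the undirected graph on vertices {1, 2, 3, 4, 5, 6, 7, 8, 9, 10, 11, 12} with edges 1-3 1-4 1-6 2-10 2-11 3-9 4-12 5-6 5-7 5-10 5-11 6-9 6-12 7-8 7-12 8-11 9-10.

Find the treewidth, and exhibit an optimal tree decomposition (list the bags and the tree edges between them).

Treewidth 3.
Bags: B1 = {2, 7, 8, 11}  B2 = {2, 5, 7, 11}  B3 = {2, 5, 7, 10}  B4 = {5, 7, 10, 12}  B5 = {5, 6, 10, 12}  B6 = {6, 9, 10, 12}  B7 = {4, 6, 9, 12}  B8 = {1, 4, 6, 9}  B9 = {1, 3, 4, 9}
Tree: B1–B2, B2–B3, B3–B4, B4–B5, B5–B6, B6–B7, B7–B8, B8–B9

The largest bag has 4 vertices, giving width 3; this decomposition certifies tw(G) ≤ 3. For the lower bound: the 4 vertex sets {2,8,11}, {7}, {5}, {6,9,10,12} are disjoint, each induces a connected subgraph, and every pair is joined by at least one edge of G. Contracting each set to a single vertex therefore yields K_{4} as a minor, and since treewidth is minor-monotone, tw(G) ≥ tw(K_{4}) = 3. The upper and lower bounds meet at 3, so that is the treewidth.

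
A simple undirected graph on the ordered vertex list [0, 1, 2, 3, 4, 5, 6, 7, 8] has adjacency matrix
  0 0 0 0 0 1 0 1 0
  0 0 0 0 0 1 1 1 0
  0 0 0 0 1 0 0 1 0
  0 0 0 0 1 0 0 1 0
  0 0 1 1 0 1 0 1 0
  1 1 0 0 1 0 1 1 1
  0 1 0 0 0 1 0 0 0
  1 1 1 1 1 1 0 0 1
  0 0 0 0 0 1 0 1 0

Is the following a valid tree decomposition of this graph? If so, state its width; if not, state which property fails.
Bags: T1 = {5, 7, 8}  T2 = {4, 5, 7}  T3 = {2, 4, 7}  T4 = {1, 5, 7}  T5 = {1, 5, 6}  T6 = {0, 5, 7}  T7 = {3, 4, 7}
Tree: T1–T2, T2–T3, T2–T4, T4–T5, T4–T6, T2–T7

Every vertex of G appears in some bag (union = {0, 1, 2, 3, 4, 5, 6, 7, 8}); every edge is covered by a bag; and for each vertex v the set of bags containing v is connected in the bag tree. The decomposition is therefore valid. The largest bag has 3 vertices, so the width is 2.

Yes; width 2.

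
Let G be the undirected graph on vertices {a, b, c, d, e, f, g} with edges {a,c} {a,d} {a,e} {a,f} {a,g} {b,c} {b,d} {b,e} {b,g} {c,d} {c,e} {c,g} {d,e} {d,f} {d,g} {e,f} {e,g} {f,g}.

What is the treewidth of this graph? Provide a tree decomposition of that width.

Treewidth 4.
One such decomposition:
Bags: B1 = {a, c, d, e, g}  B2 = {b, c, d, e, g}  B3 = {a, d, e, f, g}
Tree: B1–B2, B1–B3

Every bag has size at most 5, so the width is 5 − 1 = 4 and tw(G) ≤ 4. Conversely, {a, c, d, e, g} is a clique of size 5, and the vertices of any clique must share a bag in every tree decomposition; so some bag has ≥ 5 vertices and tw(G) ≥ 4. Hence tw(G) = 4 exactly.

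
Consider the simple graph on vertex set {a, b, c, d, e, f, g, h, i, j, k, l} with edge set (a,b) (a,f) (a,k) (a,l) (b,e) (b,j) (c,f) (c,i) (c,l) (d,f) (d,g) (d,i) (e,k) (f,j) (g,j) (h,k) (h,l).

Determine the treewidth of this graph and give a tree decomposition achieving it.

Treewidth 3.
One such decomposition:
Bags: B1 = {c, d, g, i}  B2 = {c, d, f, g}  B3 = {c, f, g, j}  B4 = {c, f, j, l}  B5 = {a, f, j, l}  B6 = {a, b, j, l}  B7 = {a, b, h, l}  B8 = {a, b, h, k}  B9 = {b, e, h, k}
Tree: B1–B2, B2–B3, B3–B4, B4–B5, B5–B6, B6–B7, B7–B8, B8–B9

Each bag holds 4 vertices, so the decomposition has width 3, which upper-bounds the treewidth. For the lower bound: the 4 vertex sets {d,g,i}, {c}, {f}, {a,b,j,l} are disjoint, each induces a connected subgraph, and every pair is joined by at least one edge of G. Contracting each set to a single vertex therefore yields K_{4} as a minor, and since treewidth is minor-monotone, tw(G) ≥ tw(K_{4}) = 3. Therefore the treewidth is 3.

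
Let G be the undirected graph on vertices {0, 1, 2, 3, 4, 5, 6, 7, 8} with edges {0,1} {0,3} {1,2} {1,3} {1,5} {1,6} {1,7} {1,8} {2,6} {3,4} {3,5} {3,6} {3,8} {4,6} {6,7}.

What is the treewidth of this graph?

2

A width-2 tree decomposition is:
Bags: B1 = {1, 3, 6}  B2 = {1, 3, 8}  B3 = {1, 3, 5}  B4 = {3, 4, 6}  B5 = {0, 1, 3}  B6 = {1, 6, 7}  B7 = {1, 2, 6}
Tree: B1–B2, B1–B3, B1–B4, B3–B5, B1–B6, B1–B7
Every bag has size at most 3, so the width is 3 − 1 = 2 and tw(G) ≤ 2. For the lower bound, the 3 vertices {1, 2, 6} are pairwise adjacent, and any tree decomposition puts a clique entirely inside one bag — forcing width ≥ 2. The upper and lower bounds meet at 2, so that is the treewidth.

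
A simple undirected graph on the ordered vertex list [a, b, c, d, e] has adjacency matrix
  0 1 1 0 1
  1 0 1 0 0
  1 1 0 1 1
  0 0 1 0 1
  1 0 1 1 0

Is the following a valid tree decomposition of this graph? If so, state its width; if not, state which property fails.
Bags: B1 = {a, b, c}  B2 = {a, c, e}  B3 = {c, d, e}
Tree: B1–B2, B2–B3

Vertex coverage: the bags together contain {a, b, c, d, e}, the full vertex set. Edge coverage: each edge of G has both endpoints in at least one bag. Running intersection: for every vertex, the bags containing it form a connected subtree. All three properties hold, so this is a valid tree decomposition of width max|bag| − 1 = 2, and hence tw(G) ≤ 2.

Yes; width 2.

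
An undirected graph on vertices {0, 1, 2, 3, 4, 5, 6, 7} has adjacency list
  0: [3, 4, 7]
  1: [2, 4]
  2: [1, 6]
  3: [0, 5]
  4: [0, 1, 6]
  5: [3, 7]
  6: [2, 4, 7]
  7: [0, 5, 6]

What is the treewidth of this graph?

A width-2 tree decomposition is:
Bags: B1 = {3, 5, 7}  B2 = {0, 3, 7}  B3 = {0, 6, 7}  B4 = {0, 4, 6}  B5 = {2, 4, 6}  B6 = {1, 2, 4}
Tree: B1–B2, B2–B3, B3–B4, B4–B5, B5–B6
The largest bag has 3 vertices, giving width 2; this decomposition certifies tw(G) ≤ 2. For the lower bound, G contains the cycle 5–3–0–7–5, so G is not a forest; only forests have treewidth ≤ 1, hence tw(G) ≥ 2. Combining the bounds, tw(G) = 2.

2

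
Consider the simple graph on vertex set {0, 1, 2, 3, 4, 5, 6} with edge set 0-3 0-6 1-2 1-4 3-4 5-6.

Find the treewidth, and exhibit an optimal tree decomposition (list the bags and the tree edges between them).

Every bag has size at most 2, so the width is 2 − 1 = 1 and tw(G) ≤ 1. G has an edge, so its treewidth is at least 1. Hence tw(G) = 1 exactly.

Treewidth 1.
One such decomposition:
Bags: B1 = {5, 6}  B2 = {0, 6}  B3 = {0, 3}  B4 = {3, 4}  B5 = {1, 4}  B6 = {1, 2}
Tree: B1–B2, B2–B3, B3–B4, B4–B5, B5–B6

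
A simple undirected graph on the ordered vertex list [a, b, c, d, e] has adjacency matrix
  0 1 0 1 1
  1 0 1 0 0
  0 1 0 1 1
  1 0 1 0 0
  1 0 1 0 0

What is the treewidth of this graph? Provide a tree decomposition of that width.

Treewidth 2.
Bags: B1 = {a, c, e}  B2 = {a, c, d}  B3 = {a, b, c}
Tree: B1–B2, B2–B3

Every bag has size at most 3, so the width is 3 − 1 = 2 and tw(G) ≤ 2. For the lower bound, G contains the cycle e–c–d–a–e, so G is not a forest; only forests have treewidth ≤ 1, hence tw(G) ≥ 2. Hence tw(G) = 2 exactly.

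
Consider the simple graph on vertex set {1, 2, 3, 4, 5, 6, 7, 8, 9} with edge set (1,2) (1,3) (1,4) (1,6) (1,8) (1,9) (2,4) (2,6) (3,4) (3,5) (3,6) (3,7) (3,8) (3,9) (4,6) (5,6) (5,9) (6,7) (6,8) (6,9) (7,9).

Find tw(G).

A width-3 tree decomposition is:
Bags: B1 = {1, 3, 4, 6}  B2 = {1, 3, 6, 9}  B3 = {3, 5, 6, 9}  B4 = {1, 3, 6, 8}  B5 = {1, 2, 4, 6}  B6 = {3, 6, 7, 9}
Tree: B1–B2, B2–B3, B1–B4, B1–B5, B2–B6
Every bag has size at most 4, so the width is 4 − 1 = 3 and tw(G) ≤ 3. On the other hand G contains the 4-clique {1, 2, 4, 6}. A clique must lie in a single bag of any decomposition, so no decomposition can have width below 3. Therefore the treewidth is 3.

3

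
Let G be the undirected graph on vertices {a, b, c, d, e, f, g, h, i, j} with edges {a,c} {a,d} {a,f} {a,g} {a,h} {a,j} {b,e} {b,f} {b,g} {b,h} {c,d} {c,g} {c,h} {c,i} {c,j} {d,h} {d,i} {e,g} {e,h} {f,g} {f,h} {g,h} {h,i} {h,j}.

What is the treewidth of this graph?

A width-3 tree decomposition is:
Bags: B1 = {a, f, g, h}  B2 = {a, c, g, h}  B3 = {a, c, h, j}  B4 = {b, f, g, h}  B5 = {b, e, g, h}  B6 = {a, c, d, h}  B7 = {c, d, h, i}
Tree: B1–B2, B2–B3, B1–B4, B4–B5, B3–B6, B6–B7
Every bag has size at most 4, so the width is 4 − 1 = 3 and tw(G) ≤ 3. On the other hand G contains the 4-clique {a, c, d, h}. A clique must lie in a single bag of any decomposition, so no decomposition can have width below 3. Therefore the treewidth is 3.

3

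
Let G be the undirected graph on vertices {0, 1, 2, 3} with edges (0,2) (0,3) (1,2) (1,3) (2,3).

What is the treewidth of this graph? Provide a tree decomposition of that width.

Each bag holds 3 vertices, so the decomposition has width 2, which upper-bounds the treewidth. For the lower bound, the 3 vertices {0, 2, 3} are pairwise adjacent, and any tree decomposition puts a clique entirely inside one bag — forcing width ≥ 2. Hence tw(G) = 2 exactly.

Treewidth 2.
One such decomposition:
Bags: B1 = {1, 2, 3}  B2 = {0, 2, 3}
Tree: B1–B2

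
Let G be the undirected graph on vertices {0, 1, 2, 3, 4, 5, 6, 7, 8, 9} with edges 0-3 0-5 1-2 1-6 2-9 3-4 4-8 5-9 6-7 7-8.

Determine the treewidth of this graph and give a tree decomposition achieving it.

Treewidth 2.
Bags: B1 = {1, 2, 6}  B2 = {2, 6, 9}  B3 = {5, 6, 9}  B4 = {0, 5, 6}  B5 = {0, 3, 6}  B6 = {3, 4, 6}  B7 = {4, 6, 8}  B8 = {6, 7, 8}
Tree: B1–B2, B2–B3, B3–B4, B4–B5, B5–B6, B6–B7, B7–B8

Each bag holds 3 vertices, so the decomposition has width 2, which upper-bounds the treewidth. For the lower bound, G contains the cycle 6–1–2–9–5–0–3–4–8–7–6, so G is not a forest; only forests have treewidth ≤ 1, hence tw(G) ≥ 2. The upper and lower bounds meet at 2, so that is the treewidth.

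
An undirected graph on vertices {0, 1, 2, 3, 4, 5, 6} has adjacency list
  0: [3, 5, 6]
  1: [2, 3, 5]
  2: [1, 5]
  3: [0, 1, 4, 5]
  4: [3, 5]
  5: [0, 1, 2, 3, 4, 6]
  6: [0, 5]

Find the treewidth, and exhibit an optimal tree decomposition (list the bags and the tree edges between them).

Treewidth 2.
One optimal decomposition is:
Bags: B1 = {3, 4, 5}  B2 = {1, 3, 5}  B3 = {1, 2, 5}  B4 = {0, 3, 5}  B5 = {0, 5, 6}
Tree: B1–B2, B2–B3, B2–B4, B4–B5

The largest bag has 3 vertices, giving width 2; this decomposition certifies tw(G) ≤ 2. On the other hand G contains the 3-clique {1, 2, 5}. A clique must lie in a single bag of any decomposition, so no decomposition can have width below 2. Hence tw(G) = 2 exactly.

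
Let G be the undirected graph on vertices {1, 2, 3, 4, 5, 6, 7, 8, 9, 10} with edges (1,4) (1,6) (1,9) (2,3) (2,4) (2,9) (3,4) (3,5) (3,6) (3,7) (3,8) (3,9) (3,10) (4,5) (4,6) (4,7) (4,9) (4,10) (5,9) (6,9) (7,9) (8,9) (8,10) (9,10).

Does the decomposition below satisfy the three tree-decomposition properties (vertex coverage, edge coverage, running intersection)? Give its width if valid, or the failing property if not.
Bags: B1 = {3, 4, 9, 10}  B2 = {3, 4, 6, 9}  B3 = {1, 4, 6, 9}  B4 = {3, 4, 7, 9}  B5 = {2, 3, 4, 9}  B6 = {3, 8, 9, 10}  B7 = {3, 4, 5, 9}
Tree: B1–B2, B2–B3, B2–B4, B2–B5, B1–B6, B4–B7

Every vertex of G appears in some bag (union = {1, 2, 3, 4, 5, 6, 7, 8, 9, 10}); every edge is covered by a bag; and for each vertex v the set of bags containing v is connected in the bag tree. The decomposition is therefore valid. The largest bag has 4 vertices, so the width is 3.

Yes; width 3.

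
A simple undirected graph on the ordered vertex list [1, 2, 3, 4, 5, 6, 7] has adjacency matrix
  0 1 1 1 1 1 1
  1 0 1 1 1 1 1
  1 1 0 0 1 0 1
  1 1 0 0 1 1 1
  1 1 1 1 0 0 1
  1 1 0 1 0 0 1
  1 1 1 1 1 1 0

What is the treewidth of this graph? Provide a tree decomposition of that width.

Every bag has size at most 5, so the width is 5 − 1 = 4 and tw(G) ≤ 4. Conversely, {1, 2, 3, 5, 7} is a clique of size 5, and the vertices of any clique must share a bag in every tree decomposition; so some bag has ≥ 5 vertices and tw(G) ≥ 4. The upper and lower bounds meet at 4, so that is the treewidth.

Treewidth 4.
One optimal decomposition is:
Bags: B1 = {1, 2, 3, 5, 7}  B2 = {1, 2, 4, 5, 7}  B3 = {1, 2, 4, 6, 7}
Tree: B1–B2, B2–B3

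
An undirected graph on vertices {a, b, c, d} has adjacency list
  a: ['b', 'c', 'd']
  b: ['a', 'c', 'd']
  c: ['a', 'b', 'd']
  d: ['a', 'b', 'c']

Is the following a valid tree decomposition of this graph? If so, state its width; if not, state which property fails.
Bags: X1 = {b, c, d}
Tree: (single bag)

A tree decomposition must satisfy three properties: every vertex lies in some bag; for every edge, both endpoints lie together in some bag; and for every vertex, the bags containing it form a connected subtree. Here vertex a appears in no bag, so the decomposition is invalid.

No — vertex a appears in no bag.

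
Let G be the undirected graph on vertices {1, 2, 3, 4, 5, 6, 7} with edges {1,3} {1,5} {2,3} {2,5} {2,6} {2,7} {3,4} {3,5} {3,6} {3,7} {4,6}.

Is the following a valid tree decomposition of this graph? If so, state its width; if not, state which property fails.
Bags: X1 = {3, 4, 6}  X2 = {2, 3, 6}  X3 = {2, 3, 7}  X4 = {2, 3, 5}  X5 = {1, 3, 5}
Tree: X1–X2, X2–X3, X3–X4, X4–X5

Checking the three conditions: (i) the bags cover all of {1, 2, 3, 4, 5, 6, 7}; (ii) for each edge, some bag contains both endpoints; (iii) the bags containing any fixed vertex form a subtree. All hold, so the decomposition is valid with width 3 − 1 = 2.

Yes; width 2.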